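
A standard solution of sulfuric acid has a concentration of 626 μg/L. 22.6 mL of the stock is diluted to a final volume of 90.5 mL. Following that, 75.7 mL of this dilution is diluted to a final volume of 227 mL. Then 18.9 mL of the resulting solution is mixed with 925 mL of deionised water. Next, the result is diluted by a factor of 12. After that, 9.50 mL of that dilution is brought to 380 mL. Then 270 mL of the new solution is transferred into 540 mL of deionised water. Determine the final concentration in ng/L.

Overall dilution factor = 4.004 × 2.999 × 49.94 × 12 × 40 × 3 = 8.64 × 10⁵.
626 μg/L / 8.64 × 10⁵ = 7.25 × 10⁻⁴ μg/L = 0.725 ng/L.

0.725 ng/L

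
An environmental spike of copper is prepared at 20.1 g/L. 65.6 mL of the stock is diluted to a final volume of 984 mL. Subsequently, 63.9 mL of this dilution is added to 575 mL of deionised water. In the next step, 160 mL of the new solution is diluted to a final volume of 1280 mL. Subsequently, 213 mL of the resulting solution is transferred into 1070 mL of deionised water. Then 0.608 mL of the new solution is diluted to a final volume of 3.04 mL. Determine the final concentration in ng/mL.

556 ng/mL

Overall dilution factor = 15 × 9.998 × 8 × 6.023 × 5 = 3.61 × 10⁴.
20.1 g/L / 3.61 × 10⁴ = 5.56 × 10⁻⁴ g/L = 556 ng/mL.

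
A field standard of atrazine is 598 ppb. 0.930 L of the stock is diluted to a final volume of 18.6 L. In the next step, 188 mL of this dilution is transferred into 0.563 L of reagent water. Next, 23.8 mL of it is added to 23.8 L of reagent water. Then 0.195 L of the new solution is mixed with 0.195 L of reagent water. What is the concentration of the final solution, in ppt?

3.74 ppt

Overall dilution factor = 20 × 3.995 × 1001 × 2 = 1.60 × 10⁵.
598 ppb / 1.60 × 10⁵ = 3.74 × 10⁻³ ppb = 3.74 ppt.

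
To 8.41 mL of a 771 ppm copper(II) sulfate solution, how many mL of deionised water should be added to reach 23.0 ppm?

274 mL

V₂ = C₁V₁/C₂ = 771 × 8.41 / 23.0 = 282 mL.
Diluent to add = V₂ − V₁ = 282 − 8.41 = 274 mL.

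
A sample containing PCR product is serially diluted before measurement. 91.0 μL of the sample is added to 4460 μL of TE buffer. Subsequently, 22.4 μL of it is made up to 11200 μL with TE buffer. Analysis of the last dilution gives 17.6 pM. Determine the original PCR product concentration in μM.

Overall dilution factor = 50.01 × 500 = 2.50 × 10⁴.
Original = 17.6 pM × 2.50 × 10⁴ = 4.40 × 10⁵ pM = 0.440 μM.

0.440 μM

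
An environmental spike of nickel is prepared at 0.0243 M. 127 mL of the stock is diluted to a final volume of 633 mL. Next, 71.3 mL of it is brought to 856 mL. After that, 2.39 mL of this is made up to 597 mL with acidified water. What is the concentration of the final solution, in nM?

1630 nM

Overall dilution factor = 4.984 × 12.01 × 249.8 = 1.49 × 10⁴.
0.0243 M / 1.49 × 10⁴ = 1.63 × 10⁻⁶ M = 1630 nM.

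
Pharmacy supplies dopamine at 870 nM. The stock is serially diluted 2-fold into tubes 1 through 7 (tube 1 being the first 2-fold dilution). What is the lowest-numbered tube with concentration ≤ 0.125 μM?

tube 3

Tube n has concentration 870 nM / 2ⁿ.
Need 2ⁿ ≥ 870 nM / 0.125 μM = 6.96, so n ≥ 2.80.
First such tube: n = 3.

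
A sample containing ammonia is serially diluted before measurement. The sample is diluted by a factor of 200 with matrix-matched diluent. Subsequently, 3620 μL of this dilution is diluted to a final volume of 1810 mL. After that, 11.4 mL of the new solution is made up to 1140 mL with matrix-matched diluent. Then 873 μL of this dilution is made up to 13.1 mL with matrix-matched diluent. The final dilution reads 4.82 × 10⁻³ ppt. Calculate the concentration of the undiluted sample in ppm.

0.723 ppm

Overall dilution factor = 200 × 500 × 100 × 15.01 = 1.50 × 10⁸.
Original = 4.82 × 10⁻³ ppt × 1.50 × 10⁸ = 7.23 × 10⁵ ppt = 0.723 ppm.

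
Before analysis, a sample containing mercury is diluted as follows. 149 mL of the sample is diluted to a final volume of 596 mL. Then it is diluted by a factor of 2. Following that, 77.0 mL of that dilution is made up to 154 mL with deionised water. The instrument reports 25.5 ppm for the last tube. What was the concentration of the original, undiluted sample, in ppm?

Overall dilution factor = 4 × 2 × 2 = 16.0.
Original = 25.5 ppm × 16.0 = 408 ppm.

408 ppm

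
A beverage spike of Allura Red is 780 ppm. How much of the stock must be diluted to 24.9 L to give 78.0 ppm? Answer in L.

2.49 L

V₁ = C₂V₂/C₁ = 78.0 × 24.9 / 780 = 2.49 L.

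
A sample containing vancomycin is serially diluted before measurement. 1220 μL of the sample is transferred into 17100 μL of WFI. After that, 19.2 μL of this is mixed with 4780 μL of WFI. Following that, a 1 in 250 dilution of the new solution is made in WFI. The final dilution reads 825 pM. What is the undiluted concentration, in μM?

Overall dilution factor = 15.02 × 250.0 × 250 = 9.38 × 10⁵.
Original = 825 pM × 9.38 × 10⁵ = 7.74 × 10⁸ pM = 774 μM.

774 μM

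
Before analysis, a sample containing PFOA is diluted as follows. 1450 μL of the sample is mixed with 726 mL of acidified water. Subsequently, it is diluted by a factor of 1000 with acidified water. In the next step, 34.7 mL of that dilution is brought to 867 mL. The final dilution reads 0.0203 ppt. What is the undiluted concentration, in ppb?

Overall dilution factor = 501.7 × 1000 × 24.99 = 1.25 × 10⁷.
Original = 0.0203 ppt × 1.25 × 10⁷ = 2.54 × 10⁵ ppt = 254 ppb.

254 ppb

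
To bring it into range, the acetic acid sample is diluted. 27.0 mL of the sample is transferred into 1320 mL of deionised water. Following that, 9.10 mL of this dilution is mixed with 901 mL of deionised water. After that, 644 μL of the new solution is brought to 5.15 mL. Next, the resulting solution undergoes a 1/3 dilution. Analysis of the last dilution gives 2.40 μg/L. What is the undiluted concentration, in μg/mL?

Overall dilution factor = 49.89 × 100.0 × 7.997 × 3 = 1.20 × 10⁵.
Original = 2.40 μg/L × 1.20 × 10⁵ = 2.87 × 10⁵ μg/L = 287 μg/mL.

287 μg/mL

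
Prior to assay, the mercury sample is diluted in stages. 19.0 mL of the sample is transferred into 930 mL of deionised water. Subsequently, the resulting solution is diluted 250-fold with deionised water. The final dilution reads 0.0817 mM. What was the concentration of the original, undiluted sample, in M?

1.02 M

Overall dilution factor = 49.95 × 250 = 1.25 × 10⁴.
Original = 0.0817 mM × 1.25 × 10⁴ = 1020 mM = 1.02 M.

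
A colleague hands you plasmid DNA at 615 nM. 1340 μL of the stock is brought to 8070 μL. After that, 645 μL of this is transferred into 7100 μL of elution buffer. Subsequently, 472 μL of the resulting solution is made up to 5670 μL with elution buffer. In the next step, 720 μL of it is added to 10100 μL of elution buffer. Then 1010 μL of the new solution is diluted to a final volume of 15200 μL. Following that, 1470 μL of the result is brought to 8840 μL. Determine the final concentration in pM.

0.521 pM

Overall dilution factor = 6.022 × 12.01 × 12.01 × 15.03 × 15.05 × 6.014 = 1.18 × 10⁶.
615 nM / 1.18 × 10⁶ = 5.21 × 10⁻⁴ nM = 0.521 pM.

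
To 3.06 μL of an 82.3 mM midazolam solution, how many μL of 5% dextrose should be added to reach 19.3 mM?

9.99 μL

V₂ = C₁V₁/C₂ = 82.3 × 3.06 / 19.3 = 13.0 μL.
Diluent to add = V₂ − V₁ = 13.0 − 3.06 = 9.99 μL.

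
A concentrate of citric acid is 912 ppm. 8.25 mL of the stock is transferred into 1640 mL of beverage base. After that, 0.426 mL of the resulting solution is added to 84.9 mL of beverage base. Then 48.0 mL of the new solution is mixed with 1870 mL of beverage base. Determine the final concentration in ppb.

Overall dilution factor = 199.8 × 200.3 × 39.96 = 1.60 × 10⁶.
912 ppm / 1.60 × 10⁶ = 5.70 × 10⁻⁴ ppm = 0.570 ppb.

0.570 ppb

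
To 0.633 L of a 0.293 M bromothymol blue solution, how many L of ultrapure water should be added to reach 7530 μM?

7530 μM = 7.53 × 10⁻³ M.
V₂ = C₁V₁/C₂ = 0.293 × 0.633 / 7.53 × 10⁻³ = 24.6 L.
Diluent to add = V₂ − V₁ = 24.6 − 0.633 = 24.0 L.

24.0 L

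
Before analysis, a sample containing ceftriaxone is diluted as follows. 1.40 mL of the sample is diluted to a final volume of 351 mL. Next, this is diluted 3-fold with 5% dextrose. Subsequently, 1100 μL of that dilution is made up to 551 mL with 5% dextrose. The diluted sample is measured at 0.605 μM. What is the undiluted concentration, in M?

0.228 M

Overall dilution factor = 250.7 × 3 × 500.9 = 3.77 × 10⁵.
Original = 0.605 μM × 3.77 × 10⁵ = 2.28 × 10⁵ μM = 0.228 M.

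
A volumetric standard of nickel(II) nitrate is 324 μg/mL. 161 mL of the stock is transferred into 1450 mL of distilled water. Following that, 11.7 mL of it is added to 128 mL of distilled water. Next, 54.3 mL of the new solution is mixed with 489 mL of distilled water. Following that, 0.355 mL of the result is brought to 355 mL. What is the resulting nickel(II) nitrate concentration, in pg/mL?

Overall dilution factor = 10.01 × 11.94 × 10.01 × 1000 = 1.20 × 10⁶.
324 μg/mL / 1.20 × 10⁶ = 2.71 × 10⁻⁴ μg/mL = 271 pg/mL.

271 pg/mL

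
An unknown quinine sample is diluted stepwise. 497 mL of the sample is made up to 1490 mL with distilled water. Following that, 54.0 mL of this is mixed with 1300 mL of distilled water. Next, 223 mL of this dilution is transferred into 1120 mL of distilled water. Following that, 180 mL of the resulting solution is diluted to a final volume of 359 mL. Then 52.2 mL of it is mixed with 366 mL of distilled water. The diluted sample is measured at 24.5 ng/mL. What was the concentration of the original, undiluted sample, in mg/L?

Overall dilution factor = 2.998 × 25.07 × 6.022 × 1.994 × 8.011 = 7234.
Original = 24.5 ng/mL × 7234 = 1.77 × 10⁵ ng/mL = 177 mg/L.

177 mg/L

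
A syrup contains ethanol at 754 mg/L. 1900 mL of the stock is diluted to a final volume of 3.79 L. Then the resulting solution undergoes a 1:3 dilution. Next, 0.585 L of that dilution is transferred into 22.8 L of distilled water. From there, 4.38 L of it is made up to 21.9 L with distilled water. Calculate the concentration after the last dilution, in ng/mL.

Overall dilution factor = 1.995 × 3 × 39.97 × 5 = 1196.
754 mg/L / 1196 = 0.630 mg/L = 630 ng/mL.

630 ng/mL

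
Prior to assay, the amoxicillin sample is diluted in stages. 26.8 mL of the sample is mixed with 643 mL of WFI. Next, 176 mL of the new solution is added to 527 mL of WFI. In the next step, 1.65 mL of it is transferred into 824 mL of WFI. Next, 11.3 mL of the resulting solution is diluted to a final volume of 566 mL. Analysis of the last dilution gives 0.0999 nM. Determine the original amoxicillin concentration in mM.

Overall dilution factor = 24.99 × 3.994 × 500.4 × 50.09 = 2.50 × 10⁶.
Original = 0.0999 nM × 2.50 × 10⁶ = 2.50 × 10⁵ nM = 0.250 mM.

0.250 mM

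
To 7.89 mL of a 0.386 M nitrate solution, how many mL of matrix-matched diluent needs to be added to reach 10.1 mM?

10.1 mM = 0.0101 M.
V₂ = C₁V₁/C₂ = 0.386 × 7.89 / 0.0101 = 302 mL.
Diluent to add = V₂ − V₁ = 302 − 7.89 = 294 mL.

294 mL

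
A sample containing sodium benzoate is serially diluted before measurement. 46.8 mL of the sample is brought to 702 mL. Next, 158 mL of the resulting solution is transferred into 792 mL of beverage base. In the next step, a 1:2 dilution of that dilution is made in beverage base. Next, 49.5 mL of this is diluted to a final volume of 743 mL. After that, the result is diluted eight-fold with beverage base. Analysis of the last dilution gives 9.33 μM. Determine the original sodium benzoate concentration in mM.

202 mM

Overall dilution factor = 15 × 6.013 × 2 × 15.01 × 8 = 2.17 × 10⁴.
Original = 9.33 μM × 2.17 × 10⁴ = 2.02 × 10⁵ μM = 202 mM.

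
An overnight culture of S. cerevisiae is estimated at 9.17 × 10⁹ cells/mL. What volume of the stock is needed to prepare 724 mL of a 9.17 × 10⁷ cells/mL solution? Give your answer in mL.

7.24 mL

V₁ = C₂V₂/C₁ = 9.17 × 10⁷ × 724 / 9.17 × 10⁹ = 7.24 mL.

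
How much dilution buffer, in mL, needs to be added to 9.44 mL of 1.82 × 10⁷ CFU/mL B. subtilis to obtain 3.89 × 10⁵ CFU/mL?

V₂ = C₁V₁/C₂ = 1.82 × 10⁷ × 9.44 / 3.89 × 10⁵ = 442 mL.
Diluent to add = V₂ − V₁ = 442 − 9.44 = 432 mL.

432 mL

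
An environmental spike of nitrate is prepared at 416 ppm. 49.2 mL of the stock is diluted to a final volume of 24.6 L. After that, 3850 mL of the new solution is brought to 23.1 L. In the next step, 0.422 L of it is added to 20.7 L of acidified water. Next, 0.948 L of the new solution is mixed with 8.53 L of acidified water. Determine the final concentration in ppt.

Overall dilution factor = 500 × 6 × 50.05 × 9.998 = 1.50 × 10⁶.
416 ppm / 1.50 × 10⁶ = 2.77 × 10⁻⁴ ppm = 277 ppt.

277 ppt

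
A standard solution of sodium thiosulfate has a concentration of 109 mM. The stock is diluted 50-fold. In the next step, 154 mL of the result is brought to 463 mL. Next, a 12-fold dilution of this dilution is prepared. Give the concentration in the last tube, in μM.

Overall dilution factor = 50 × 3.006 × 12 = 1804.
109 mM / 1804 = 0.0604 mM = 60.4 μM.

60.4 μM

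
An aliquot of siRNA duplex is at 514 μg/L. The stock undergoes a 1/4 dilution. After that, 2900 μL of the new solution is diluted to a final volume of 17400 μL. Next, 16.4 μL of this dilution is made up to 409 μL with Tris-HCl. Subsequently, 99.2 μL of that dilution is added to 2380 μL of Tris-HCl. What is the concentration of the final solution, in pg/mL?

34.4 pg/mL

Overall dilution factor = 4 × 6 × 24.94 × 24.99 = 1.50 × 10⁴.
514 μg/L / 1.50 × 10⁴ = 0.0344 μg/L = 34.4 pg/mL.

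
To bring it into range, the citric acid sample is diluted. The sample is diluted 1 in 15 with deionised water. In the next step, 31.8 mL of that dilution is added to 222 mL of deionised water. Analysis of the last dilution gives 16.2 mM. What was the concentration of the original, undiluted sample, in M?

1.94 M

Overall dilution factor = 15 × 7.981 = 120.
Original = 16.2 mM × 120 = 1939 mM = 1.94 M.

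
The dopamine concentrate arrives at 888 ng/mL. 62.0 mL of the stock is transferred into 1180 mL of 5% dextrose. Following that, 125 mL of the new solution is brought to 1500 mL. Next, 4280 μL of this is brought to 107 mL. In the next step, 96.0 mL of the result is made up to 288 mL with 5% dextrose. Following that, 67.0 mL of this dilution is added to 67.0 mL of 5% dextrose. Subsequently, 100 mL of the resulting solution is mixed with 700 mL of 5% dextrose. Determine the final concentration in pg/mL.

3.08 pg/mL

Overall dilution factor = 20.03 × 12 × 25 × 3 × 2 × 8 = 2.88 × 10⁵.
888 ng/mL / 2.88 × 10⁵ = 3.08 × 10⁻³ ng/mL = 3.08 pg/mL.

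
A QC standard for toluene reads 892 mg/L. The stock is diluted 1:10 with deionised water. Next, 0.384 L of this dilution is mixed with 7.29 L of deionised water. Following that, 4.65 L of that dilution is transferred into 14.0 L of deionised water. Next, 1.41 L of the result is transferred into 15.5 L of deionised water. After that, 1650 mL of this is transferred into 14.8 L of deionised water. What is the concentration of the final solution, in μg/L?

9.31 μg/L

Overall dilution factor = 10 × 19.98 × 4.011 × 11.99 × 9.970 = 9.58 × 10⁴.
892 mg/L / 9.58 × 10⁴ = 9.31 × 10⁻³ mg/L = 9.31 μg/L.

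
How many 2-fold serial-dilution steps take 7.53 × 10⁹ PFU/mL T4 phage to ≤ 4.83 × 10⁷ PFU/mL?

Need 2ⁿ ≥ 156, so n ≥ log(156)/log(2) = 7.28.
Minimum whole steps: n = 8.

8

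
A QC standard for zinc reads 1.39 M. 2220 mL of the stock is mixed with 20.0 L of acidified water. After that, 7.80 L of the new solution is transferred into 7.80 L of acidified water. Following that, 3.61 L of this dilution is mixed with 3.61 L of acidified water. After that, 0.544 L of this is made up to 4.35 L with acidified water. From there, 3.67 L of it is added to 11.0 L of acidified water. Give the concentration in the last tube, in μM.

1090 μM

Overall dilution factor = 10.01 × 2 × 2 × 7.996 × 3.997 = 1280.
1.39 M / 1280 = 1.09 × 10⁻³ M = 1090 μM.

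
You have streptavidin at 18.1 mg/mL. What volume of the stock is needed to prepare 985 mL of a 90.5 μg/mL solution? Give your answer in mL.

4.92 mL

90.5 μg/mL = 0.0905 mg/mL.
V₁ = C₂V₂/C₁ = 0.0905 × 985 / 18.1 = 4.92 mL.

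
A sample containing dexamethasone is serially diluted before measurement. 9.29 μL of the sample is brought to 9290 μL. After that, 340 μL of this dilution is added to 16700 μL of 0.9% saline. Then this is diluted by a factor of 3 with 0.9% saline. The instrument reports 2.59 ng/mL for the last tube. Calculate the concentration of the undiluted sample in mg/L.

389 mg/L

Overall dilution factor = 1000 × 50.12 × 3 = 1.50 × 10⁵.
Original = 2.59 ng/mL × 1.50 × 10⁵ = 3.89 × 10⁵ ng/mL = 389 mg/L.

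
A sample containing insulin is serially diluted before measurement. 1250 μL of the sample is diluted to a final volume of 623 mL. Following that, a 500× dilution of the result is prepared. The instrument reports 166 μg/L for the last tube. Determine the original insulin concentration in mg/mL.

Overall dilution factor = 498.4 × 500 = 2.49 × 10⁵.
Original = 166 μg/L × 2.49 × 10⁵ = 4.14 × 10⁷ μg/L = 41.4 mg/mL.

41.4 mg/mL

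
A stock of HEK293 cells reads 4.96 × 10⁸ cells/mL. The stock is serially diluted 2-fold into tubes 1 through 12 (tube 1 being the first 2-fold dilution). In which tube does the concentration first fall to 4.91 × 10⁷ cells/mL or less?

Tube n has concentration 4.96 × 10⁸ cells/mL / 2ⁿ.
Need 2ⁿ ≥ 4.96 × 10⁸ cells/mL / 4.91 × 10⁷ cells/mL = 10.1, so n ≥ 3.34.
First such tube: n = 4.

tube 4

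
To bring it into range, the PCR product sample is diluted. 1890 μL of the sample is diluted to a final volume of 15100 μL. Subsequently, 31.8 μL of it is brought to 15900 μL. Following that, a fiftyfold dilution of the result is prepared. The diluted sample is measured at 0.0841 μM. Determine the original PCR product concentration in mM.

Overall dilution factor = 7.989 × 500 × 50 = 2.00 × 10⁵.
Original = 0.0841 μM × 2.00 × 10⁵ = 1.68 × 10⁴ μM = 16.8 mM.

16.8 mM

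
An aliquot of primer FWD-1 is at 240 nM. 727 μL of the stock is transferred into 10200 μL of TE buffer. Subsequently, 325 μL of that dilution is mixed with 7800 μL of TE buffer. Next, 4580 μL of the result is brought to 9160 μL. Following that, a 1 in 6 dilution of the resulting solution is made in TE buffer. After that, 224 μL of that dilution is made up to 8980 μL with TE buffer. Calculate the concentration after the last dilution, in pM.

Overall dilution factor = 15.03 × 25 × 2 × 6 × 40.09 = 1.81 × 10⁵.
240 nM / 1.81 × 10⁵ = 1.33 × 10⁻³ nM = 1.33 pM.

1.33 pM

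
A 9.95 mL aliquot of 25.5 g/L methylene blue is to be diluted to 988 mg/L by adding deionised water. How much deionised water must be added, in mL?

988 mg/L = 0.988 g/L.
V₂ = C₁V₁/C₂ = 25.5 × 9.95 / 0.988 = 257 mL.
Diluent to add = V₂ − V₁ = 257 − 9.95 = 247 mL.

247 mL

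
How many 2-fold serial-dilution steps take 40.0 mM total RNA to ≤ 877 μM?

Need 2ⁿ ≥ 45.6, so n ≥ log(45.6)/log(2) = 5.51.
Minimum whole steps: n = 6.

6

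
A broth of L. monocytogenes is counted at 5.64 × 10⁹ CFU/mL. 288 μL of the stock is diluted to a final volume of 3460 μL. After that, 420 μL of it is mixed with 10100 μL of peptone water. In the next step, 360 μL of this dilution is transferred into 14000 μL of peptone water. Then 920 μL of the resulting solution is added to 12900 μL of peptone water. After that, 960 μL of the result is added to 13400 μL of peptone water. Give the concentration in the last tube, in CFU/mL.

Overall dilution factor = 12.01 × 25.05 × 39.89 × 15.02 × 14.96 = 2.70 × 10⁶.
5.64 × 10⁹ CFU/mL / 2.70 × 10⁶ = 2090 CFU/mL.

2090 CFU/mL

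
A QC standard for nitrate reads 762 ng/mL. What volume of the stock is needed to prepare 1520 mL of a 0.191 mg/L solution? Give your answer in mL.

0.191 mg/L = 191 ng/mL.
V₁ = C₂V₂/C₁ = 191 × 1520 / 762 = 381 mL.

381 mL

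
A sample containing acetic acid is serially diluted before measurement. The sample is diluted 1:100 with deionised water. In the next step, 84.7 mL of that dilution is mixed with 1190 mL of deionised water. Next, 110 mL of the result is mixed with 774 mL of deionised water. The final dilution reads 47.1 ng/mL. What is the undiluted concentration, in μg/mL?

570 μg/mL

Overall dilution factor = 100 × 15.05 × 8.036 = 1.21 × 10⁴.
Original = 47.1 ng/mL × 1.21 × 10⁴ = 5.70 × 10⁵ ng/mL = 570 μg/mL.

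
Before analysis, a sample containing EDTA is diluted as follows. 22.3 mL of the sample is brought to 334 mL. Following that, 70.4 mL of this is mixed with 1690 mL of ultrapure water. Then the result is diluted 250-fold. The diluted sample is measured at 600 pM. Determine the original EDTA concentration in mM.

0.0562 mM

Overall dilution factor = 14.98 × 25.01 × 250 = 9.36 × 10⁴.
Original = 600 pM × 9.36 × 10⁴ = 5.62 × 10⁷ pM = 0.0562 mM.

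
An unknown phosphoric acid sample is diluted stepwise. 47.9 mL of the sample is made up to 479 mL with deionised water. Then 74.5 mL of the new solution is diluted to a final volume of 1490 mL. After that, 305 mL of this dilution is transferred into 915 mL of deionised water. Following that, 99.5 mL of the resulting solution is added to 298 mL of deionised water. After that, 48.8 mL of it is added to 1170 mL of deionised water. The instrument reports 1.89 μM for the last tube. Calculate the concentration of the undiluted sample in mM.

Overall dilution factor = 10 × 20 × 4 × 3.995 × 24.98 = 7.98 × 10⁴.
Original = 1.89 μM × 7.98 × 10⁴ = 1.51 × 10⁵ μM = 151 mM.

151 mM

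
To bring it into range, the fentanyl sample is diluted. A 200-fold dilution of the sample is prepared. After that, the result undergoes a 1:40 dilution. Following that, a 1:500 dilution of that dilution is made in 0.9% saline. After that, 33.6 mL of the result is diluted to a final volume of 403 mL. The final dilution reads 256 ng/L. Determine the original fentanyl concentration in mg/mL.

Overall dilution factor = 200 × 40 × 500 × 11.99 = 4.80 × 10⁷.
Original = 256 ng/L × 4.80 × 10⁷ = 1.23 × 10¹⁰ ng/L = 12.3 mg/mL.

12.3 mg/mL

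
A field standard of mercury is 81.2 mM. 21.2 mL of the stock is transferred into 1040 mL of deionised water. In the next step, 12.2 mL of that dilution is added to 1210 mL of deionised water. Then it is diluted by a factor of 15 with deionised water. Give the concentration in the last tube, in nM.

1080 nM

Overall dilution factor = 50.06 × 100.2 × 15 = 7.52 × 10⁴.
81.2 mM / 7.52 × 10⁴ = 1.08 × 10⁻³ mM = 1080 nM.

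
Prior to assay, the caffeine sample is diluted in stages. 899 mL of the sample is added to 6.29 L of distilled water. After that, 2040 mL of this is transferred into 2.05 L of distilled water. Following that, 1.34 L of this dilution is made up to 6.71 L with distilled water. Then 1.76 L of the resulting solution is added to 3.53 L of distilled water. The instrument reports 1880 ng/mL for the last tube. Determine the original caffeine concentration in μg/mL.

Overall dilution factor = 7.997 × 2.005 × 5.007 × 3.006 = 241.
Original = 1880 ng/mL × 241 = 4.54 × 10⁵ ng/mL = 454 μg/mL.

454 μg/mL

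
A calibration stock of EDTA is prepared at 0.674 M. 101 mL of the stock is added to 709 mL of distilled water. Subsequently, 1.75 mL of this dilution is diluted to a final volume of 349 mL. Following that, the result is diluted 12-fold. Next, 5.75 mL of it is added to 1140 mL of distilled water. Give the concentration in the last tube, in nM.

176 nM

Overall dilution factor = 8.020 × 199.4 × 12 × 199.3 = 3.82 × 10⁶.
0.674 M / 3.82 × 10⁶ = 1.76 × 10⁻⁷ M = 176 nM.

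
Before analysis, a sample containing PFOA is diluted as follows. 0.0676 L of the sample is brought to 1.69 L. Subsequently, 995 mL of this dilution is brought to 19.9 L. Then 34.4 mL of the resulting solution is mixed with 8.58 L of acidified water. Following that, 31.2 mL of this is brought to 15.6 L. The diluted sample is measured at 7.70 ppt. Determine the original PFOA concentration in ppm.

Overall dilution factor = 25 × 20 × 250.4 × 500 = 6.26 × 10⁷.
Original = 7.70 ppt × 6.26 × 10⁷ = 4.82 × 10⁸ ppt = 482 ppm.

482 ppm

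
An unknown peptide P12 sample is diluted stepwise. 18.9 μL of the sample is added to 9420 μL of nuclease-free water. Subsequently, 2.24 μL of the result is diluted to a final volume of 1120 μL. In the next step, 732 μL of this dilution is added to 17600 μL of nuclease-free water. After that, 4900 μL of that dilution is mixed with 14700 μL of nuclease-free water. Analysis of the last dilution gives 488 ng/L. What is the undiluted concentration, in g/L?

12.2 g/L

Overall dilution factor = 499.4 × 500 × 25.04 × 4 = 2.50 × 10⁷.
Original = 488 ng/L × 2.50 × 10⁷ = 1.22 × 10¹⁰ ng/L = 12.2 g/L.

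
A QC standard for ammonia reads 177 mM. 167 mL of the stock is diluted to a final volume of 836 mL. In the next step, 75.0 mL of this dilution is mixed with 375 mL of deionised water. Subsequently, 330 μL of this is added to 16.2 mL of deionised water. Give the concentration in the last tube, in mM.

0.118 mM

Overall dilution factor = 5.006 × 6 × 50.09 = 1505.
177 mM / 1505 = 0.118 mM.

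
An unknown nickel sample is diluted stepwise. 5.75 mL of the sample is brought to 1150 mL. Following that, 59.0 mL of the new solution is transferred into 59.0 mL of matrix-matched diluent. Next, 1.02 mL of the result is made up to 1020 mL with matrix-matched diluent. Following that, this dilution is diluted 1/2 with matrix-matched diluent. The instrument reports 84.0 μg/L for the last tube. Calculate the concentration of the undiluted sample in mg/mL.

Overall dilution factor = 200 × 2 × 1000 × 2 = 8.00 × 10⁵.
Original = 84.0 μg/L × 8.00 × 10⁵ = 6.72 × 10⁷ μg/L = 67.2 mg/mL.

67.2 mg/mL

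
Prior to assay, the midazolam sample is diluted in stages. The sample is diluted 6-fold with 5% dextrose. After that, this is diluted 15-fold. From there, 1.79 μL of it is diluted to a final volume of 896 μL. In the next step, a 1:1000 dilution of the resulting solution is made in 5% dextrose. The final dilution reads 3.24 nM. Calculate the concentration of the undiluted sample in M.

0.146 M

Overall dilution factor = 6 × 15 × 500.6 × 1000 = 4.51 × 10⁷.
Original = 3.24 nM × 4.51 × 10⁷ = 1.46 × 10⁸ nM = 0.146 M.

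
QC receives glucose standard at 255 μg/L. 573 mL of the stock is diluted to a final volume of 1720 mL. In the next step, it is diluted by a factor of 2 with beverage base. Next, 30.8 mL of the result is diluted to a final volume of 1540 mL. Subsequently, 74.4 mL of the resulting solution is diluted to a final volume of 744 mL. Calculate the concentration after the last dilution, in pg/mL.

85.0 pg/mL

Overall dilution factor = 3.002 × 2 × 50 × 10 = 3002.
255 μg/L / 3002 = 0.0850 μg/L = 85.0 pg/mL.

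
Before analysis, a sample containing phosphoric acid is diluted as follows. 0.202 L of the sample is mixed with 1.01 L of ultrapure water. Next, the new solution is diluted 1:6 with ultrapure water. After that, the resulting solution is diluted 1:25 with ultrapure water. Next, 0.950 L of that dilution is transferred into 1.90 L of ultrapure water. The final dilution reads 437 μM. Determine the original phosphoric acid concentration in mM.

Overall dilution factor = 6 × 6 × 25 × 3 = 2700.
Original = 437 μM × 2700 = 1.18 × 10⁶ μM = 1180 mM.

1180 mM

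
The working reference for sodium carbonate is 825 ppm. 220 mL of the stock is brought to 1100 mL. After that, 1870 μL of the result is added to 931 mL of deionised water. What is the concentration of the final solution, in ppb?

331 ppb

Overall dilution factor = 5 × 498.9 = 2494.
825 ppm / 2494 = 0.331 ppm = 331 ppb.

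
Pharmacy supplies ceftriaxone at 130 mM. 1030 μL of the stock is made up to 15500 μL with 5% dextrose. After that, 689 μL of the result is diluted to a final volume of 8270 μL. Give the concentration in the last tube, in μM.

Overall dilution factor = 15.05 × 12.00 = 181.
130 mM / 181 = 0.720 mM = 720 μM.

720 μM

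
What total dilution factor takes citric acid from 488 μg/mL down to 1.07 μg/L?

4.56 × 10⁵

Factor = C₀/C_target = 488 μg/mL / 1.07 μg/L = 4.56 × 10⁵.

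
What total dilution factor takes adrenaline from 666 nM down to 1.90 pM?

Factor = C₀/C_target = 666 nM / 1.90 pM = 3.51 × 10⁵.

3.51 × 10⁵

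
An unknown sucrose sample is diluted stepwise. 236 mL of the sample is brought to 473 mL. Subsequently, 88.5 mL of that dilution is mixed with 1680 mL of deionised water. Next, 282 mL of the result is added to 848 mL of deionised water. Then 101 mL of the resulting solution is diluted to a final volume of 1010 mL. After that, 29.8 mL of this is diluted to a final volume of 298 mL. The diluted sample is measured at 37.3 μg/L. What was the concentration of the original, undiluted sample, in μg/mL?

599 μg/mL

Overall dilution factor = 2.004 × 19.98 × 4.007 × 10 × 10 = 1.60 × 10⁴.
Original = 37.3 μg/L × 1.60 × 10⁴ = 5.99 × 10⁵ μg/L = 599 μg/mL.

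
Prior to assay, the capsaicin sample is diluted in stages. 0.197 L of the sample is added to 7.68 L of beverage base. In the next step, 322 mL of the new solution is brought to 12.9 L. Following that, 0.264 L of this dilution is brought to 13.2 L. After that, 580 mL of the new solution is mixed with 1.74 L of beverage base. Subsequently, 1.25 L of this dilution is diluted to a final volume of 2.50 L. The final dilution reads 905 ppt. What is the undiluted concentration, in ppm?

580 ppm

Overall dilution factor = 39.98 × 40.06 × 50 × 4 × 2 = 6.41 × 10⁵.
Original = 905 ppt × 6.41 × 10⁵ = 5.80 × 10⁸ ppt = 580 ppm.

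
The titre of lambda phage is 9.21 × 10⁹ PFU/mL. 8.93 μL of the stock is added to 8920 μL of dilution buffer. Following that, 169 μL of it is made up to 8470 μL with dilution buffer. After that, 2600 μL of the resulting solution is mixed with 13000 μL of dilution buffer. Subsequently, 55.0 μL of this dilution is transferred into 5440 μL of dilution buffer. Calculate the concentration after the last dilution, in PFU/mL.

307 PFU/mL

Overall dilution factor = 999.9 × 50.12 × 6 × 99.91 = 3.00 × 10⁷.
9.21 × 10⁹ PFU/mL / 3.00 × 10⁷ = 307 PFU/mL.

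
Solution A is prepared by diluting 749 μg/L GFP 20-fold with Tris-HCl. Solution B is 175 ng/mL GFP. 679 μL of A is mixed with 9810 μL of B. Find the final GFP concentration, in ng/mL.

C_A = 749 μg/L / 20 = 37.5 μg/L.
C_B = 175 ng/mL = 175 μg/L.
C_mix = (C_A·V_A + C_B·V_B)/(V_A + V_B) = (37.5×679 + 175×9810) / 10490 = 166 μg/L = 166 ng/mL.

166 ng/mL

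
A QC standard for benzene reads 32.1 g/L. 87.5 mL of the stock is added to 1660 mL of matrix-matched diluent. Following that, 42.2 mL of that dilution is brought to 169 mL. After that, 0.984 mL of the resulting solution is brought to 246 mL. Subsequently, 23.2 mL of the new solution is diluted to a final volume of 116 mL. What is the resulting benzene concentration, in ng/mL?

321 ng/mL

Overall dilution factor = 19.97 × 4.005 × 250 × 5 = 10.00 × 10⁴.
32.1 g/L / 10.00 × 10⁴ = 3.21 × 10⁻⁴ g/L = 321 ng/mL.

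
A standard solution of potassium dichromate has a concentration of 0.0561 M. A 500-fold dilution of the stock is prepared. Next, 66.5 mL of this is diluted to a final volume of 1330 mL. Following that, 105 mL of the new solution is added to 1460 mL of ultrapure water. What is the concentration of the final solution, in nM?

376 nM

Overall dilution factor = 500 × 20 × 14.90 = 1.49 × 10⁵.
0.0561 M / 1.49 × 10⁵ = 3.76 × 10⁻⁷ M = 376 nM.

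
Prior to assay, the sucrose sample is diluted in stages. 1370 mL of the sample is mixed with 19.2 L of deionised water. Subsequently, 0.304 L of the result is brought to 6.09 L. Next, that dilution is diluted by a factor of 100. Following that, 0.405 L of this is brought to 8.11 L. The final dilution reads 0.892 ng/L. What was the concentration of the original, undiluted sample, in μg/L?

Overall dilution factor = 15.01 × 20.03 × 100 × 20.02 = 6.02 × 10⁵.
Original = 0.892 ng/L × 6.02 × 10⁵ = 5.37 × 10⁵ ng/L = 537 μg/L.

537 μg/L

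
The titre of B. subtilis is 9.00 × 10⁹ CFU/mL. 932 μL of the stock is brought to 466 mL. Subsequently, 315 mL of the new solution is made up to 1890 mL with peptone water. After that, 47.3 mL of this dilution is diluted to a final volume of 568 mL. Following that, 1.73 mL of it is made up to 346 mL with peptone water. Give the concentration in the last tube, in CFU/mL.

Overall dilution factor = 500 × 6 × 12.01 × 200 = 7.21 × 10⁶.
9.00 × 10⁹ CFU/mL / 7.21 × 10⁶ = 1250 CFU/mL.

1250 CFU/mL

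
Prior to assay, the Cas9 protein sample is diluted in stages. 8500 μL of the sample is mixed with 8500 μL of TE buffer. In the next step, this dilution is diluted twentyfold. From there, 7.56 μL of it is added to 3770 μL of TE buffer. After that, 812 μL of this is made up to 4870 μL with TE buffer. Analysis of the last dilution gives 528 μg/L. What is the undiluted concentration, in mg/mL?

63.3 mg/mL

Overall dilution factor = 2 × 20 × 499.7 × 5.998 = 1.20 × 10⁵.
Original = 528 μg/L × 1.20 × 10⁵ = 6.33 × 10⁷ μg/L = 63.3 mg/mL.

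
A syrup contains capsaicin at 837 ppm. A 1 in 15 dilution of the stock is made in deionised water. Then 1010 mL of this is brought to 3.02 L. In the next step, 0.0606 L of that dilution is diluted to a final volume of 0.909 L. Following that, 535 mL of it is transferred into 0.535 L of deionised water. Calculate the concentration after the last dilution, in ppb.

Overall dilution factor = 15 × 2.990 × 15 × 2 = 1346.
837 ppm / 1346 = 0.622 ppm = 622 ppb.

622 ppb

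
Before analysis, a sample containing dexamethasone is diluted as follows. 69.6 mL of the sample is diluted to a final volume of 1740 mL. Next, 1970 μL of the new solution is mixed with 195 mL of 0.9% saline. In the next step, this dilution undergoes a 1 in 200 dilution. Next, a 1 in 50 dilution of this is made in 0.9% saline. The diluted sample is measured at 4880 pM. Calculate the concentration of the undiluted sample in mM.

122 mM

Overall dilution factor = 25 × 99.98 × 200 × 50 = 2.50 × 10⁷.
Original = 4880 pM × 2.50 × 10⁷ = 1.22 × 10¹¹ pM = 122 mM.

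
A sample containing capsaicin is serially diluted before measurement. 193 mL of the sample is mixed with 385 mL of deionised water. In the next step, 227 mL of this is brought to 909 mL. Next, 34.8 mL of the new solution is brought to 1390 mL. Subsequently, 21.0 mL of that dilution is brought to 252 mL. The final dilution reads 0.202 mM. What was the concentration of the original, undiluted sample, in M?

Overall dilution factor = 2.995 × 4.004 × 39.94 × 12 = 5748.
Original = 0.202 mM × 5748 = 1161 mM = 1.16 M.

1.16 M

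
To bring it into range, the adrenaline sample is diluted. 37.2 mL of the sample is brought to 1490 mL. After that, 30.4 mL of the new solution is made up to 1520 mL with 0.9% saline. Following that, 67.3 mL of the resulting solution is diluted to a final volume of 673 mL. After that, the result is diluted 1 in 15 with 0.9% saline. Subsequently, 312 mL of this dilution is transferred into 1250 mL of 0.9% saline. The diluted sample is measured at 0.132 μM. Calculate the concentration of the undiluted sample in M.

0.199 M

Overall dilution factor = 40.05 × 50 × 10 × 15 × 5.006 = 1.50 × 10⁶.
Original = 0.132 μM × 1.50 × 10⁶ = 1.99 × 10⁵ μM = 0.199 M.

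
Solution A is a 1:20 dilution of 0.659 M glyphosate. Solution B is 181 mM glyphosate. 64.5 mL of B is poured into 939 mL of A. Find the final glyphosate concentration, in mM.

42.5 mM

C_A = 0.659 M / 20 = 0.0330 M.
C_B = 181 mM = 0.181 M.
C_mix = (C_A·V_A + C_B·V_B)/(V_A + V_B) = (0.0330×939 + 0.181×64.5) / 1004 = 0.0425 M = 42.5 mM.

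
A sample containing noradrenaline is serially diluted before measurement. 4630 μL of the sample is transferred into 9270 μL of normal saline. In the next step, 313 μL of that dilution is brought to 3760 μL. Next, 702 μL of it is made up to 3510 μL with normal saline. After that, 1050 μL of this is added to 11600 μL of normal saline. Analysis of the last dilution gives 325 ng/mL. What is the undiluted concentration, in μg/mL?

706 μg/mL

Overall dilution factor = 3.002 × 12.01 × 5 × 12.05 = 2172.
Original = 325 ng/mL × 2172 = 7.06 × 10⁵ ng/mL = 706 μg/mL.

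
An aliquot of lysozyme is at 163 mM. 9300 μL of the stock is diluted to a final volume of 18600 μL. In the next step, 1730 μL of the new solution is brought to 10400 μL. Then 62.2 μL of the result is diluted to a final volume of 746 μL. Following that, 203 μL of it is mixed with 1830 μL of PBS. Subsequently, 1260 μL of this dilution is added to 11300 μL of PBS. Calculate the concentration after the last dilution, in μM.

Overall dilution factor = 2 × 6.012 × 11.99 × 10.01 × 9.968 = 1.44 × 10⁴.
163 mM / 1.44 × 10⁴ = 0.0113 mM = 11.3 μM.

11.3 μM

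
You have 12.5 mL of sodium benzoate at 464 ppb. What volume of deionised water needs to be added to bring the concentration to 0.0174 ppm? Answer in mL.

321 mL

0.0174 ppm = 17.4 ppb.
V₂ = C₁V₁/C₂ = 464 × 12.5 / 17.4 = 333 mL.
Diluent to add = V₂ − V₁ = 333 − 12.5 = 321 mL.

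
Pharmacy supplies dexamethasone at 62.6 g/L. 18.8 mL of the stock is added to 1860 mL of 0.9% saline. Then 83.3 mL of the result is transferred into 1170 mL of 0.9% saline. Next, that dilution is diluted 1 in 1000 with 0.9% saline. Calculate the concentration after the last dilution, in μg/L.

Overall dilution factor = 99.94 × 15.05 × 1000 = 1.50 × 10⁶.
62.6 g/L / 1.50 × 10⁶ = 4.16 × 10⁻⁵ g/L = 41.6 μg/L.

41.6 μg/L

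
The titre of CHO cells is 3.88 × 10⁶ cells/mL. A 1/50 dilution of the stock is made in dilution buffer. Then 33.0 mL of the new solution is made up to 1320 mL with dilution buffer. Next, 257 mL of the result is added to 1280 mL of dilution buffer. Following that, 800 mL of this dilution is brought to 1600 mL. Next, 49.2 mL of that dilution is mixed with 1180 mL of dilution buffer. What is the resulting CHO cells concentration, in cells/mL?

Overall dilution factor = 50 × 40 × 5.981 × 2 × 24.98 = 5.98 × 10⁵.
3.88 × 10⁶ cells/mL / 5.98 × 10⁵ = 6.49 cells/mL.

6.49 cells/mL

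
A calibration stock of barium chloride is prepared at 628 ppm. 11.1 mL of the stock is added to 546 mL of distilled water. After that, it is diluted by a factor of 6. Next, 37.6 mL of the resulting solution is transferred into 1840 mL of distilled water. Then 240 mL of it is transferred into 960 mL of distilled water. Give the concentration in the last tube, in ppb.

Overall dilution factor = 50.19 × 6 × 49.94 × 5 = 7.52 × 10⁴.
628 ppm / 7.52 × 10⁴ = 8.35 × 10⁻³ ppm = 8.35 ppb.

8.35 ppb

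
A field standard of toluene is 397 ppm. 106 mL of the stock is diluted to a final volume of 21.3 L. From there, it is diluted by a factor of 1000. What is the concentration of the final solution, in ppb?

1.98 ppb

Overall dilution factor = 200.9 × 1000 = 2.01 × 10⁵.
397 ppm / 2.01 × 10⁵ = 1.98 × 10⁻³ ppm = 1.98 ppb.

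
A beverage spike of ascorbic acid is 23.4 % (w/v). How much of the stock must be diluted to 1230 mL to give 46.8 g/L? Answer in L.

0.246 L

46.8 g/L = 4.68 % (w/v).
V₁ = C₂V₂/C₁ = 4.68 × 1230 / 23.4 = 246 mL = 0.246 L.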